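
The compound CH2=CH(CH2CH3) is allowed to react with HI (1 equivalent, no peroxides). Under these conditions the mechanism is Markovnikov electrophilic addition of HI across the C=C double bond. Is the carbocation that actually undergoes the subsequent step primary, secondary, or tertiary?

secondary

Step 1: Electrophilic addition begins with the π(C=C) electrons forming a bond to the proton of HI. Following Markovnikov's rule, the resulting cation is secondary. The H–I bond breaks heterolytically, releasing I⁻.
No single 1,2-shift to an adjacent carbon would give a more-substituted cation, so no rearrangement occurs.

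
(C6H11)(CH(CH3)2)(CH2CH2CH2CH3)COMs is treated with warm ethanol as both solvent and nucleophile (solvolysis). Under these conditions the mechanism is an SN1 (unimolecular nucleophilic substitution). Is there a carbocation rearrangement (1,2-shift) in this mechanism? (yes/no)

no

The first-formed carbocation is tertiary.
No single 1,2-shift to an adjacent carbon would produce a more-substituted cation than the one already present, so no rearrangement occurs.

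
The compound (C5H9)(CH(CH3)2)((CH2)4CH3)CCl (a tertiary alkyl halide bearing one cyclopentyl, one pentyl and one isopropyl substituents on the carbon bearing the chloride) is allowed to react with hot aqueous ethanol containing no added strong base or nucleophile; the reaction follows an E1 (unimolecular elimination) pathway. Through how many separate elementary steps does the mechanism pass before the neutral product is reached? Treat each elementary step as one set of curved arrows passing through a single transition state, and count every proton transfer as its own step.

2

Step 1: Unassisted departure of Cl⁻ (taking the C–Cl bonding pair) generates a tertiary carbocation.
(No 1,2-shift: no single shift to an adjacent carbon would give a more stable cation.)
Step 2: A weak base (a water (or ethanol) molecule from the solvent) removes a proton from a carbon adjacent to the cationic centre; the electrons of that C–H bond become the new π(C=C) bond, giving the alkene.
Total: 2 elementary steps.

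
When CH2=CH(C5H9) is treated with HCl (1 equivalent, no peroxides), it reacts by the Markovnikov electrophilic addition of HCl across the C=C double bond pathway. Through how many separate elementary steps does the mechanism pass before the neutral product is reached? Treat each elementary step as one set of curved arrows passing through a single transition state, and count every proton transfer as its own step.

Step 1: Protonation of the alkene by HCl: the π bond acts as the nucleophile and picks up H⁺, giving the more stable (Markovnikov) secondary carbocation. The H–Cl bond breaks heterolytically, releasing Cl⁻.
Step 2: A 1,2-hydride shift from the adjacent cyclopentyl carbon moves the positive charge from the secondary centre to an adjacent carbon, generating a more stable tertiary carbocation.
Step 3: Cl⁻ captures the cation: a lone pair on Cl⁻ fills the empty p orbital, producing the alkyl halide product.
Total: 3 elementary steps.

3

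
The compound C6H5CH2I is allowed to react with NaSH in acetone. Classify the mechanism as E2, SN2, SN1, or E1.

Conditions: a primary substrate with a strong nucleophile in the polar aprotic solvent acetone.
These conditions are the textbook signature of the SN2 pathway.
An unhindered substrate with a strong nucleophile in a polar aprotic solvent favours one-step backside displacement.

SN2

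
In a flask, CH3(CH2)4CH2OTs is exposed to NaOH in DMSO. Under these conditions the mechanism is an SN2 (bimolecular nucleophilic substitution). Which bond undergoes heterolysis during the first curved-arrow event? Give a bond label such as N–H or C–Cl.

Step 1: The hydroxide nucleophile donates a lone pair from O to the α-carbon in a backside attack; simultaneously the C–O σ-bond breaks and both of its electrons leave with TsO⁻. One concerted step with inversion of configuration.
The bond broken in this step is the C–O bond.

C–O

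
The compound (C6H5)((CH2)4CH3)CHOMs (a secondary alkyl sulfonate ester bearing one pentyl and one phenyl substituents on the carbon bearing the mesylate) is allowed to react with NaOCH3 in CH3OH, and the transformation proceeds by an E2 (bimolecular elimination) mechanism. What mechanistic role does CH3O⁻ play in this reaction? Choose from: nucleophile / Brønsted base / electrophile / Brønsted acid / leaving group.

Step 1: Concerted anti-periplanar elimination: CH3O⁻ abstracts a β-H while MsO⁻ leaves, and the C–H electrons become the new C=C π bond — all in a single transition state.
CH3O⁻ accepts a proton in a proton-transfer step — a Brønsted base.

Brønsted base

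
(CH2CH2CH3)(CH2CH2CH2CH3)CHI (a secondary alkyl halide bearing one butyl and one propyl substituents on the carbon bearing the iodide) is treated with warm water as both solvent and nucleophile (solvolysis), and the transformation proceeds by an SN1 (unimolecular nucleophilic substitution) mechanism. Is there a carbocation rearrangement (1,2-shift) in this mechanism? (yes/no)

The first-formed carbocation is secondary.
No single 1,2-shift to an adjacent carbon would produce a more-substituted cation than the one already present, so no rearrangement occurs.

no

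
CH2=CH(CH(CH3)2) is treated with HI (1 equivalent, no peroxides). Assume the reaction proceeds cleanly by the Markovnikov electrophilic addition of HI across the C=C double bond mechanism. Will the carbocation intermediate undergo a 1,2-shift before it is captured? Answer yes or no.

yes

The first-formed carbocation is secondary.
The adjacent isopropyl carbon already bears 2 other carbon substituents and has a hydrogen to migrate; after a 1,2-hydride shift from that carbon the positive charge sits on a tertiary centre.
Tertiary is more stable than secondary, so the shift occurs.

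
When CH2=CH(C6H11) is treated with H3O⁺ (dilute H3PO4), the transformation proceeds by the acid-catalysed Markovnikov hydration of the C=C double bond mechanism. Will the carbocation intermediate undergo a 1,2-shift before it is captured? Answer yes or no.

yes

The first-formed carbocation is secondary.
The adjacent cyclohexyl carbon already bears 2 other carbon substituents and has a hydrogen to migrate; after a 1,2-hydride shift from that carbon the positive charge sits on a tertiary centre.
Tertiary is more stable than secondary, so the shift occurs.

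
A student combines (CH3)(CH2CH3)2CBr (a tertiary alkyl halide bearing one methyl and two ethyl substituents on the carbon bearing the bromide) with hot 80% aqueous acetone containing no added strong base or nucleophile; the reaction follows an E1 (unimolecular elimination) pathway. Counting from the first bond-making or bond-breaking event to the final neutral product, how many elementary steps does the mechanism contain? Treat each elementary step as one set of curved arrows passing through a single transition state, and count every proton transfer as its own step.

Step 1: Rate-determining heterolysis of the C–Br bond gives Br⁻ and a tertiary carbocation.
(No 1,2-shift: no single shift to an adjacent carbon would give a more stable cation.)
Step 2: A weak base (a water molecule from the solvent) removes a proton from a carbon adjacent to the cationic centre; the electrons of that C–H bond become the new π(C=C) bond, giving the alkene.
Total: 2 elementary steps.

2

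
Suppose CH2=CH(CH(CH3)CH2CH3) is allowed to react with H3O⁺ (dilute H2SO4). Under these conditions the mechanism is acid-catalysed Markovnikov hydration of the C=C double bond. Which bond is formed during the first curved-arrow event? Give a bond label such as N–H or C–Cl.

C–H

Step 1: The π electrons of the C=C bond attack a proton of H3O⁺; Markovnikov addition places the new C–H on the less-substituted alkene carbon, so the positive charge ends up on the more-substituted carbon — a secondary carbocation. H2O is released.
The bond formed in this step is the C–H bond.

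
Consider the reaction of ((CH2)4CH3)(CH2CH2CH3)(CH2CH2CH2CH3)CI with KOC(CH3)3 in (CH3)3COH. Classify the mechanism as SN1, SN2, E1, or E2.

E2

Conditions: a strong/bulky base with a tertiary substrate bearing a β-hydrogen.
These conditions are the textbook signature of the E2 pathway.
A strong (often hindered) base removes a β-H in concert with loss of the leaving group — bimolecular elimination.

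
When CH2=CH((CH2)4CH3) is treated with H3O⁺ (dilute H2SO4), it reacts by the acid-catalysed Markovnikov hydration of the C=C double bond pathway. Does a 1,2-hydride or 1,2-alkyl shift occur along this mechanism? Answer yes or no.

The first-formed carbocation is secondary.
No single 1,2-shift to an adjacent carbon would produce a more-substituted cation than the one already present, so no rearrangement occurs.

no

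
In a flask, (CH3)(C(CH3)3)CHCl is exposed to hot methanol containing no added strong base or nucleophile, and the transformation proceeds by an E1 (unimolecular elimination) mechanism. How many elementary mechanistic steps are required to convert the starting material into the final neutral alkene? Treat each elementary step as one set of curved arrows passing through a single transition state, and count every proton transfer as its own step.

3

Step 1: The C–Cl bond breaks with both electrons going to the chloride; Cl⁻ leaves and a secondary carbocation remains.
Step 2: A methyl group with its bonding pair migrates from the adjacent tert-butyl carbon to the cationic centre — a 1,2-methyl shift — upgrading the secondary cation to a tertiary one.
Step 3: A methanol molecule (solvent) deprotonates a β-carbon; as the C–H bond breaks, those electrons form the new alkene π bond.
Total: 3 elementary steps.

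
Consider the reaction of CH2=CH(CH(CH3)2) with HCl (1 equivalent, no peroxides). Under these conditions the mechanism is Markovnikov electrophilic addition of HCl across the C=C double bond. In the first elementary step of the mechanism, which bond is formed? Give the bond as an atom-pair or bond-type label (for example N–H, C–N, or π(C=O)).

Step 1: The π electrons of the C=C bond attack a proton of HCl; Markovnikov addition places the new C–H on the less-substituted alkene carbon, so the positive charge ends up on the more-substituted carbon — a secondary carbocation. The H–Cl bond breaks heterolytically, releasing Cl⁻.
The bond formed in this step is the C–H bond.

C–H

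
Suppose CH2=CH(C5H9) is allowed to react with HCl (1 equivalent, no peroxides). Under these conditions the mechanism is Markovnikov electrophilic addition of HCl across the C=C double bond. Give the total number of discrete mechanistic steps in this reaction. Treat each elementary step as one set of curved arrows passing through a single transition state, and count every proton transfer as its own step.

3

Step 1: Electrophilic addition begins with the π(C=C) electrons forming a bond to the proton of HCl. Following Markovnikov's rule, the resulting cation is secondary. The H–Cl bond breaks heterolytically, releasing Cl⁻.
Step 2: A hydride (H with its bonding pair) migrates from the adjacent cyclopentyl carbon to the cationic centre — a 1,2-hydride shift — upgrading the secondary cation to a tertiary one.
Step 3: Nucleophilic attack by Cl⁻ on the carbocation completes the addition, giving R–Cl.
Total: 3 elementary steps.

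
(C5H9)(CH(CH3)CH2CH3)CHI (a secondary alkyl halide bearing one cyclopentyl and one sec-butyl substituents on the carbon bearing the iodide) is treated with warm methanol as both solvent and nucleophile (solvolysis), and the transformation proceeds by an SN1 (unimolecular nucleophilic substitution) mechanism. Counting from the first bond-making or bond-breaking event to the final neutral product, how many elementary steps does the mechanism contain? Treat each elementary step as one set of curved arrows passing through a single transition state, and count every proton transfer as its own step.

Step 1: Unassisted departure of I⁻ (taking the C–I bonding pair) generates a secondary carbocation.
Step 2: A hydride (H with its bonding pair) migrates from the adjacent cyclopentyl carbon to the cationic centre — a 1,2-hydride shift — upgrading the secondary cation to a tertiary one.
Step 3: Nucleophilic capture: the oxygen of CH3OH bonds to the cationic carbon, producing an oxonium-ion intermediate.
Step 4: A second solvent molecule removes the proton on oxygen, giving the neutral ether product.
Total: 4 elementary steps.

4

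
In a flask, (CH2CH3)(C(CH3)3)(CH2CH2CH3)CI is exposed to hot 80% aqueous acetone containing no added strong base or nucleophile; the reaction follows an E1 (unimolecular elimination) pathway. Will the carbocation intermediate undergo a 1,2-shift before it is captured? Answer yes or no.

The first-formed carbocation is tertiary.
No single 1,2-shift to an adjacent carbon would produce a more-substituted cation than the one already present, so no rearrangement occurs.

no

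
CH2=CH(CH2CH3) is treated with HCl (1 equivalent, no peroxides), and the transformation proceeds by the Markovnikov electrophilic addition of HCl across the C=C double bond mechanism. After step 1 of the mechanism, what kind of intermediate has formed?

Step 1: The π electrons of the C=C bond attack a proton of HCl; Markovnikov addition places the new C–H on the less-substituted alkene carbon, so the positive charge ends up on the more-substituted carbon — a secondary carbocation. The H–Cl bond breaks heterolytically, releasing Cl⁻.
After step 1 the species present is a secondary carbocation.

secondary carbocation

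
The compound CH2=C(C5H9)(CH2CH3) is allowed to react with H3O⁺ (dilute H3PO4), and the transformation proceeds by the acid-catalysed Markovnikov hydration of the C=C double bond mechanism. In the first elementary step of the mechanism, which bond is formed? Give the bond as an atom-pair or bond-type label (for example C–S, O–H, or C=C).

C–H

Step 1: Protonation of the alkene by H3O⁺: the π bond acts as the nucleophile and picks up H⁺, giving the more stable (Markovnikov) tertiary carbocation. H2O is released.
The bond formed in this step is the C–H bond.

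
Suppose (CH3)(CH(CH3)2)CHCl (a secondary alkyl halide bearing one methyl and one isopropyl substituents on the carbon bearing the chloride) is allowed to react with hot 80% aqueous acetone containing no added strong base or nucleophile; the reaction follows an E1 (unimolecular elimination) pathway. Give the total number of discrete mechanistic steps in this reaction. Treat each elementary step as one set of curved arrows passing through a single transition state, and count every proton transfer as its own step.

3

Step 1: Rate-determining heterolysis of the C–Cl bond gives Cl⁻ and a secondary carbocation.
Step 2: Carbocation rearrangement: a 1,2-hydride shift from the adjacent isopropyl carbon converts the initially-formed secondary cation into the more stable tertiary cation.
Step 3: Loss of a β-proton to a water molecule of the solvent: the C–H bonding pair collapses toward the cationic carbon to form the C=C π bond, yielding the alkene.
Total: 3 elementary steps.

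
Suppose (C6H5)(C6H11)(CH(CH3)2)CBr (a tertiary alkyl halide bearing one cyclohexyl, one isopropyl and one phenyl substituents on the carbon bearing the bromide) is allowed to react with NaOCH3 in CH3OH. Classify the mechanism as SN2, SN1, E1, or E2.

Conditions: a strong base with a tertiary substrate bearing a β-hydrogen.
These conditions are the textbook signature of the E2 pathway.
A strong (often hindered) base removes a β-H in concert with loss of the leaving group — bimolecular elimination.

E2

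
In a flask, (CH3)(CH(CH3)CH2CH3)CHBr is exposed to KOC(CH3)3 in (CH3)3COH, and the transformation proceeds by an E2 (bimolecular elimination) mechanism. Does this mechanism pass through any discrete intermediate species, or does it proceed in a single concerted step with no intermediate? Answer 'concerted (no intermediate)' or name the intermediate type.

The strong base (CH3)3CO⁻ removes a β-hydrogen; in the same concerted event the electrons of the breaking C–H bond form the new π(C=C) bond and the C–Br σ-bond breaks, expelling Br⁻. Anti-periplanar geometry; one transition state.
All bond changes occur in one transition state; no discrete intermediate is formed.

concerted (no intermediate)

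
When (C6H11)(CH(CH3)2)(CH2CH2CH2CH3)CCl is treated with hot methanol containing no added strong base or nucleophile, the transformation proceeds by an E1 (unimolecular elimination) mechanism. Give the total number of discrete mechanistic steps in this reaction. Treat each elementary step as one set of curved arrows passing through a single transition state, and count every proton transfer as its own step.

2

Step 1: The C–Cl bond breaks with both electrons going to the chloride; Cl⁻ leaves and a tertiary carbocation remains.
(No 1,2-shift: no single shift to an adjacent carbon would give a more stable cation.)
Step 2: A methanol molecule (solvent) deprotonates a β-carbon; as the C–H bond breaks, those electrons form the new alkene π bond.
Total: 2 elementary steps.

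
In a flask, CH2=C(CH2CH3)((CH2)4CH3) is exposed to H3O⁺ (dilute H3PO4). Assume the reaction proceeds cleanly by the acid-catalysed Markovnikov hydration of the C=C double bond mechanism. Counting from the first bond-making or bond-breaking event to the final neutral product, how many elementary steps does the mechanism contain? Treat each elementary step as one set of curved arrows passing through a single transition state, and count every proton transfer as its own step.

3

Step 1: Protonation of the alkene by H3O⁺: the π bond acts as the nucleophile and picks up H⁺, giving the more stable (Markovnikov) tertiary carbocation. H2O is released.
(No 1,2-shift: no single shift to an adjacent carbon would give a more stable cation.)
Step 2: Water acts as the nucleophile: an oxygen lone pair bonds to the cationic carbon, giving an oxonium-ion intermediate.
Step 3: Proton transfer from the O–H of the oxonium ion to H2O completes the catalytic cycle and yields the alcohol.
Total: 3 elementary steps.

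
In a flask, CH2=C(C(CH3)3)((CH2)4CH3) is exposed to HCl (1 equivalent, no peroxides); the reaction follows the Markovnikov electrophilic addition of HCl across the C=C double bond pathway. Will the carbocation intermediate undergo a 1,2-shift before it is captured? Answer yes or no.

no

The first-formed carbocation is tertiary.
No single 1,2-shift to an adjacent carbon would produce a more-substituted cation than the one already present, so no rearrangement occurs.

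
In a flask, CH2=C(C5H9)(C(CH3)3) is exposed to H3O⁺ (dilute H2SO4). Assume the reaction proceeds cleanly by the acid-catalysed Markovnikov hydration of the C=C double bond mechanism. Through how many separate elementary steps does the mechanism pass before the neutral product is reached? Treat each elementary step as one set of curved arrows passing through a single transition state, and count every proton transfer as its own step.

Step 1: The π electrons of the C=C bond attack a proton of H3O⁺; Markovnikov addition places the new C–H on the less-substituted alkene carbon, so the positive charge ends up on the more-substituted carbon — a tertiary carbocation. H2O is released.
(No 1,2-shift: no single shift to an adjacent carbon would give a more stable cation.)
Step 2: A lone pair on the oxygen of H2O attacks the carbocation, forming a C–O bond and an oxonium ion (a protonated alcohol).
Step 3: Proton transfer from the O–H of the oxonium ion to H2O completes the catalytic cycle and yields the alcohol.
Total: 3 elementary steps.

3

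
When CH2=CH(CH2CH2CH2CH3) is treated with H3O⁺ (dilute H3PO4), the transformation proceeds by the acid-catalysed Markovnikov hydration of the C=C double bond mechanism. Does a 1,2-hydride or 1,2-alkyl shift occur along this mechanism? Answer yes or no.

no

The first-formed carbocation is secondary.
No single 1,2-shift to an adjacent carbon would produce a more-substituted cation than the one already present, so no rearrangement occurs.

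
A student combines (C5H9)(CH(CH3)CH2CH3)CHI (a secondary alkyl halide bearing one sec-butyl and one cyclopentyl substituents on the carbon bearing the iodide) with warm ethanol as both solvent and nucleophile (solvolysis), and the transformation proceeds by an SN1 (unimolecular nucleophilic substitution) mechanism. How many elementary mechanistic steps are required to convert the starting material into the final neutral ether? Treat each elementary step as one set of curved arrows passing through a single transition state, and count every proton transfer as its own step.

4

Step 1: Ionisation: the C–I σ-bond cleaves heterolytically; both bonding electrons depart with I⁻, leaving a secondary carbocation at the α-carbon.
Step 2: Carbocation rearrangement: a 1,2-hydride shift from the adjacent sec-butyl carbon converts the initially-formed secondary cation into the more stable tertiary cation.
Step 3: CH3CH2OH donates an oxygen lone pair into the empty p orbital of the cation, giving a protonated ether (an oxonium ion).
Step 4: Deprotonation of the oxonium oxygen by solvent ethanol yields the neutral ether.
Total: 4 elementary steps.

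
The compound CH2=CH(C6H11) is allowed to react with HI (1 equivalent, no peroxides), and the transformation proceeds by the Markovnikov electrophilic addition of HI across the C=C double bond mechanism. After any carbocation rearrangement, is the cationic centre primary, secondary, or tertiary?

tertiary

Step 1: The π electrons of the C=C bond attack a proton of HI; Markovnikov addition places the new C–H on the less-substituted alkene carbon, so the positive charge ends up on the more-substituted carbon — a secondary carbocation. The H–I bond breaks heterolytically, releasing I⁻.
Step 2: A 1,2-hydride shift from the adjacent cyclohexyl carbon moves the positive charge from the secondary centre to an adjacent carbon, generating a more stable tertiary carbocation.
The cation rearranges from secondary to tertiary via a 1,2-hydride shift from the adjacent cyclohexyl carbon; the tertiary cation is what reacts next.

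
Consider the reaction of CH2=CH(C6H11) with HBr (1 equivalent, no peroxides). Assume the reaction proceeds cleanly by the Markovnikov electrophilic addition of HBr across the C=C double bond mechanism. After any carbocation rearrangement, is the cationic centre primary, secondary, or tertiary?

tertiary

Step 1: Electrophilic addition begins with the π(C=C) electrons forming a bond to the proton of HBr. Following Markovnikov's rule, the resulting cation is secondary. The H–Br bond breaks heterolytically, releasing Br⁻.
Step 2: A 1,2-hydride shift from the adjacent cyclohexyl carbon moves the positive charge from the secondary centre to an adjacent carbon, generating a more stable tertiary carbocation.
The cation rearranges from secondary to tertiary via a 1,2-hydride shift from the adjacent cyclohexyl carbon; the tertiary cation is what reacts next.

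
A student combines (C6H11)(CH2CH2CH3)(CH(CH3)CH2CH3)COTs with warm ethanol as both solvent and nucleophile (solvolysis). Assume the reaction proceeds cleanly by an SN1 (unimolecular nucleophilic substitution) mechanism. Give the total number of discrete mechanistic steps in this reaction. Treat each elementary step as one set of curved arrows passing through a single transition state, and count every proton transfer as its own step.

3

Step 1: Ionisation: the C–O σ-bond cleaves heterolytically; both bonding electrons depart with TsO⁻, leaving a tertiary carbocation at the α-carbon.
(No 1,2-shift: no single shift to an adjacent carbon would give a more stable cation.)
Step 2: A lone pair on the oxygen of CH3CH2OH attacks the carbocation, forming a new C–O σ-bond and an oxonium ion.
Step 3: Proton transfer from the O–H of the oxonium ion to a solvent molecule delivers the neutral ether.
Total: 3 elementary steps.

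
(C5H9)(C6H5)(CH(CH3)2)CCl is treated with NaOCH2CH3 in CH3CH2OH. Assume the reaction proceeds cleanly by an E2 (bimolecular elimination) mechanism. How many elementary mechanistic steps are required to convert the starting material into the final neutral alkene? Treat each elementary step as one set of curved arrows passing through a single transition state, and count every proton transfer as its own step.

1

Step 1: In one step, CH3CH2O⁻ pulls off a β-proton, the C–Cl bond cleaves, and a C=C double bond forms between the α- and β-carbons (E2, anti elimination).
Total: 1 elementary step.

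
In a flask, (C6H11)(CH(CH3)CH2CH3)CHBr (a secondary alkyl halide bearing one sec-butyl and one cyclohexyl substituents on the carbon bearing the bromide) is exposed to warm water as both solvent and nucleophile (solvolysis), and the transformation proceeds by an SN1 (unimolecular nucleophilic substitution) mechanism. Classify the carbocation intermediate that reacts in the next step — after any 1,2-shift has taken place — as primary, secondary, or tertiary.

tertiary

Step 1: The C–Br bond breaks with both electrons going to the bromide; Br⁻ leaves and a secondary carbocation remains.
Step 2: A hydride (H with its bonding pair) migrates from the adjacent sec-butyl carbon to the cationic centre — a 1,2-hydride shift — upgrading the secondary cation to a tertiary one.
The cation rearranges from secondary to tertiary via a 1,2-hydride shift from the adjacent sec-butyl carbon; the tertiary cation is what reacts next.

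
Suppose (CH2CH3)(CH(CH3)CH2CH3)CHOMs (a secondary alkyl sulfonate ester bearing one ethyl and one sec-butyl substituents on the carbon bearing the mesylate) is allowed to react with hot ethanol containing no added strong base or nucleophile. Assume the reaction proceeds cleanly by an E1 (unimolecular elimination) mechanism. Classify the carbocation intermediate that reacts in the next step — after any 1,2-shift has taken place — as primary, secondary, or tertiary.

Step 1: Rate-determining heterolysis of the C–O bond gives MsO⁻ and a secondary carbocation.
Step 2: A 1,2-hydride shift from the adjacent sec-butyl carbon moves the positive charge from the secondary centre to an adjacent carbon, generating a more stable tertiary carbocation.
The cation rearranges from secondary to tertiary via a 1,2-hydride shift from the adjacent sec-butyl carbon; the tertiary cation is what reacts next.

tertiary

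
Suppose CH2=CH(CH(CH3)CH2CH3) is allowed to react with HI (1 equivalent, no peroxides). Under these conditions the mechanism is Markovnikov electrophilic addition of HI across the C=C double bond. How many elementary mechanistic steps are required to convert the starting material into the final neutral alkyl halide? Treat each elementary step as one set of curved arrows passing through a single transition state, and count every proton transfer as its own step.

Step 1: The π electrons of the C=C bond attack a proton of HI; Markovnikov addition places the new C–H on the less-substituted alkene carbon, so the positive charge ends up on the more-substituted carbon — a secondary carbocation. The H–I bond breaks heterolytically, releasing I⁻.
Step 2: A 1,2-hydride shift from the adjacent sec-butyl carbon moves the positive charge from the secondary centre to an adjacent carbon, generating a more stable tertiary carbocation.
Step 3: Nucleophilic attack by I⁻ on the carbocation completes the addition, giving R–I.
Total: 3 elementary steps.

3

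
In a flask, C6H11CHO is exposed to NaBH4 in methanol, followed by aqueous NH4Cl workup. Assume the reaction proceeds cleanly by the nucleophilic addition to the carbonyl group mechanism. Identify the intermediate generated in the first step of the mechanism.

tetrahedral alkoxide intermediate

Step 1: H⁻ (delivered from BH4⁻) attacks the sp² carbonyl carbon; the C=O π bond breaks and the electrons end up as a lone pair on the alkoxide oxygen of the tetrahedral intermediate.
After step 1 the species present is a tetrahedral alkoxide intermediate.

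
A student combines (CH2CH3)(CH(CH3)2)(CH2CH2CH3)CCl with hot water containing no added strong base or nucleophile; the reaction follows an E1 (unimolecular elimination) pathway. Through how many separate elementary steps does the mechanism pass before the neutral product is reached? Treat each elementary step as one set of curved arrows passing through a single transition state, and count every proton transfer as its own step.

2

Step 1: Rate-determining heterolysis of the C–Cl bond gives Cl⁻ and a tertiary carbocation.
(No 1,2-shift: no single shift to an adjacent carbon would give a more stable cation.)
Step 2: A weak base (a water molecule from the solvent) removes a proton from a carbon adjacent to the cationic centre; the electrons of that C–H bond become the new π(C=C) bond, giving the alkene.
Total: 2 elementary steps.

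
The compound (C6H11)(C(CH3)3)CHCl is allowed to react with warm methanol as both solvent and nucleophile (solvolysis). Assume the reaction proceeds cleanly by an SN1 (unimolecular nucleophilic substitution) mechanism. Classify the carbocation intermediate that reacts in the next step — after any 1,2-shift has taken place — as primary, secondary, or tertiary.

Step 1: Ionisation: the C–Cl σ-bond cleaves heterolytically; both bonding electrons depart with Cl⁻, leaving a secondary carbocation at the α-carbon.
Step 2: A hydride (H with its bonding pair) migrates from the adjacent cyclohexyl carbon to the cationic centre — a 1,2-hydride shift — upgrading the secondary cation to a tertiary one.
The cation rearranges from secondary to tertiary via a 1,2-hydride shift from the adjacent cyclohexyl carbon; the tertiary cation is what reacts next.

tertiary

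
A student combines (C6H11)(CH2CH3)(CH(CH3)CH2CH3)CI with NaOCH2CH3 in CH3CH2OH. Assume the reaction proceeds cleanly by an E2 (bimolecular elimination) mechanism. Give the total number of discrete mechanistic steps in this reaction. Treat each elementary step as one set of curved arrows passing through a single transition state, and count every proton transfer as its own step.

1

Step 1: In one step, CH3CH2O⁻ pulls off a β-proton, the C–I bond cleaves, and a C=C double bond forms between the α- and β-carbons (E2, anti elimination).
Total: 1 elementary step.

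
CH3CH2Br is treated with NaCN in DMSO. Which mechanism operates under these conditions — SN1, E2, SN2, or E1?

SN2

Conditions: a primary substrate with a strong nucleophile in the polar aprotic solvent DMSO.
These conditions are the textbook signature of the SN2 pathway.
An unhindered substrate with a strong nucleophile in a polar aprotic solvent favours one-step backside displacement.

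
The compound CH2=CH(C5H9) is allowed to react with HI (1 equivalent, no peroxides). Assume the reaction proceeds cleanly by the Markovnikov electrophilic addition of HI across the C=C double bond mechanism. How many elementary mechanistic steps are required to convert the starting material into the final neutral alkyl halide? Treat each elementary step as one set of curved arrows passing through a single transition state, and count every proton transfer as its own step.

3

Step 1: The π electrons of the C=C bond attack a proton of HI; Markovnikov addition places the new C–H on the less-substituted alkene carbon, so the positive charge ends up on the more-substituted carbon — a secondary carbocation. The H–I bond breaks heterolytically, releasing I⁻.
Step 2: A hydride (H with its bonding pair) migrates from the adjacent cyclopentyl carbon to the cationic centre — a 1,2-hydride shift — upgrading the secondary cation to a tertiary one.
Step 3: I⁻ captures the cation: a lone pair on I⁻ fills the empty p orbital, producing the alkyl halide product.
Total: 3 elementary steps.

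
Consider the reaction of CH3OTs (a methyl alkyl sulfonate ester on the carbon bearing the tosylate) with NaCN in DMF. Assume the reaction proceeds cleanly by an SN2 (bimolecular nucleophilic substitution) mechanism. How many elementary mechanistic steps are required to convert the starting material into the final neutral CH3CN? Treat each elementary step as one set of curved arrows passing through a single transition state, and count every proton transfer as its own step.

1

Step 1: Backside attack by CN⁻ on the carbon bearing the tosylate: the new C–C bond forms as the C–O bond breaks, with Walden inversion at carbon.
Total: 1 elementary step.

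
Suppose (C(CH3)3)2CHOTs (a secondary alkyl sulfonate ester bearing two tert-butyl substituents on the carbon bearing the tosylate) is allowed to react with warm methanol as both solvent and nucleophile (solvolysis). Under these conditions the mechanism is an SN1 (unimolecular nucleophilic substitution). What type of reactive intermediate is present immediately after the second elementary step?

Step 1: The C–O bond breaks with both electrons going to the tosylate; TsO⁻ leaves and a secondary carbocation remains.
Step 2: A methyl group with its bonding pair migrates from the adjacent tert-butyl carbon to the cationic centre — a 1,2-methyl shift — upgrading the secondary cation to a tertiary one.
After step 2 the species present is a tertiary carbocation.

tertiary carbocation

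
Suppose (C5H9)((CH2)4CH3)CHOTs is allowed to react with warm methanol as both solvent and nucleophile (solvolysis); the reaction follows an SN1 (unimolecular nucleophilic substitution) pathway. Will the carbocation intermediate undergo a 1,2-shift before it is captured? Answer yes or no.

The first-formed carbocation is secondary.
The adjacent cyclopentyl carbon already bears 2 other carbon substituents and has a hydrogen to migrate; after a 1,2-hydride shift from that carbon the positive charge sits on a tertiary centre.
Tertiary is more stable than secondary, so the shift occurs.

yes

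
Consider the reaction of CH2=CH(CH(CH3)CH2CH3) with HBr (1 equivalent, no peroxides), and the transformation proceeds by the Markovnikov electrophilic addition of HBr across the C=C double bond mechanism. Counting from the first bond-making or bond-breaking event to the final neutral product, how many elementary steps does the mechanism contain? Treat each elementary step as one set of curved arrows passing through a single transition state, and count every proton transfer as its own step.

3

Step 1: Electrophilic addition begins with the π(C=C) electrons forming a bond to the proton of HBr. Following Markovnikov's rule, the resulting cation is secondary. The H–Br bond breaks heterolytically, releasing Br⁻.
Step 2: A 1,2-hydride shift from the adjacent sec-butyl carbon moves the positive charge from the secondary centre to an adjacent carbon, generating a more stable tertiary carbocation.
Step 3: The Br⁻ anion donates a lone pair to the carbocation, forming the new C–Br σ-bond and giving the neutral alkyl halide.
Total: 3 elementary steps.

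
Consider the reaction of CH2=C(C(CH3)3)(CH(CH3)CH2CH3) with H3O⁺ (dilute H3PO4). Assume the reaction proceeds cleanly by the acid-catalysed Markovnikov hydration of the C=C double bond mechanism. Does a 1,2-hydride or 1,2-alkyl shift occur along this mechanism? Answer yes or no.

The first-formed carbocation is tertiary.
No single 1,2-shift to an adjacent carbon would produce a more-substituted cation than the one already present, so no rearrangement occurs.

no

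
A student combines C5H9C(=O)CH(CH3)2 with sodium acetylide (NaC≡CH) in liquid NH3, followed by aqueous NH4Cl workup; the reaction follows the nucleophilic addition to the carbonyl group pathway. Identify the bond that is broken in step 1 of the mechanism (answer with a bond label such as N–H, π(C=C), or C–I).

π(C=O)

Step 1: A lone pair / filled orbital on HC≡C⁻ attacks the electrophilic carbonyl carbon; the π(C=O) electrons shift onto oxygen, producing a tetrahedral alkoxide intermediate.
The bond broken in this step is the π(C=O) bond.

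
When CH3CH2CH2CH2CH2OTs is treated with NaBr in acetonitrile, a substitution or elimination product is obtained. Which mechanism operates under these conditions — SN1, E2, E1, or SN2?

SN2

Conditions: a primary substrate with a strong nucleophile in the polar aprotic solvent acetonitrile.
These conditions are the textbook signature of the SN2 pathway.
An unhindered substrate with a strong nucleophile in a polar aprotic solvent favours one-step backside displacement.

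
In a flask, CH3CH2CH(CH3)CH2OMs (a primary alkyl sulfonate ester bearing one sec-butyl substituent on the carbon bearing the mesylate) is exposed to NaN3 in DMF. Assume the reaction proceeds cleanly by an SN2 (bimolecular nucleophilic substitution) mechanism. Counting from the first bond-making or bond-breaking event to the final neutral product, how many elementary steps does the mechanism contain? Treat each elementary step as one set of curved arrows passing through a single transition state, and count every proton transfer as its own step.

Step 1: Backside attack by N3⁻ on the carbon bearing the mesylate: the new C–N bond forms as the C–O bond breaks, with Walden inversion at carbon.
Total: 1 elementary step.

1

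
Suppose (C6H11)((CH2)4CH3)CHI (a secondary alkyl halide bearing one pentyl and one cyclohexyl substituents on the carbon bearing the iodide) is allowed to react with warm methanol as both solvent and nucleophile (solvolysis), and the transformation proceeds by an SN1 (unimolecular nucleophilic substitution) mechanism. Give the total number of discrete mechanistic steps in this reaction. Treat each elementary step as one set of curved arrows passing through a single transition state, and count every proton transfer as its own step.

4

Step 1: Ionisation: the C–I σ-bond cleaves heterolytically; both bonding electrons depart with I⁻, leaving a secondary carbocation at the α-carbon.
Step 2: A 1,2-hydride shift from the adjacent cyclohexyl carbon moves the positive charge from the secondary centre to an adjacent carbon, generating a more stable tertiary carbocation.
Step 3: CH3OH donates an oxygen lone pair into the empty p orbital of the cation, giving a protonated ether (an oxonium ion).
Step 4: A second solvent molecule removes the proton on oxygen, giving the neutral ether product.
Total: 4 elementary steps.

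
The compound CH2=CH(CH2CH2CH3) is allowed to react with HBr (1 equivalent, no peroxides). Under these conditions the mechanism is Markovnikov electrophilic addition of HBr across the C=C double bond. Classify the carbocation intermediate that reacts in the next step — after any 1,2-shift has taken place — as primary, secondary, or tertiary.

Step 1: The π electrons of the C=C bond attack a proton of HBr; Markovnikov addition places the new C–H on the less-substituted alkene carbon, so the positive charge ends up on the more-substituted carbon — a secondary carbocation. The H–Br bond breaks heterolytically, releasing Br⁻.
No single 1,2-shift to an adjacent carbon would give a more-substituted cation, so no rearrangement occurs.

secondary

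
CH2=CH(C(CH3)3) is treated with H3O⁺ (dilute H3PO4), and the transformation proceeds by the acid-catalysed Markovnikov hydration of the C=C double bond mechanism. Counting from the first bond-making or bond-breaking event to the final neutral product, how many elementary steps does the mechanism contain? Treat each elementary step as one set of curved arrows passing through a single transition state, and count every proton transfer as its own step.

4

Step 1: Protonation of the alkene by H3O⁺: the π bond acts as the nucleophile and picks up H⁺, giving the more stable (Markovnikov) secondary carbocation. H2O is released.
Step 2: Carbocation rearrangement: a 1,2-methyl shift from the adjacent tert-butyl carbon converts the initially-formed secondary cation into the more stable tertiary cation.
Step 3: A lone pair on the oxygen of H2O attacks the carbocation, forming a C–O bond and an oxonium ion (a protonated alcohol).
Step 4: H2O removes a proton from the oxonium oxygen, regenerating H3O⁺ and giving the neutral alcohol.
Total: 4 elementary steps.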